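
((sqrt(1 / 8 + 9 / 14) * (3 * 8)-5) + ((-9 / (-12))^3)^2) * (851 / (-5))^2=-14303693951 / 102400 + 4345206 * sqrt(602) / 175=469530.46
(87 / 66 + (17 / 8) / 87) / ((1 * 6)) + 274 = 12596743 / 45936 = 274.22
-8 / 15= -0.53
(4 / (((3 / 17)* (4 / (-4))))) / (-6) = 34 / 9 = 3.78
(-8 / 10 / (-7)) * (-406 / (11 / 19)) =-4408 / 55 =-80.15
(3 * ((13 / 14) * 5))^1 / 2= 195 / 28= 6.96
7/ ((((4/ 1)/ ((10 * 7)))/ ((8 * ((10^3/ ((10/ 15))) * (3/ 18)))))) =245000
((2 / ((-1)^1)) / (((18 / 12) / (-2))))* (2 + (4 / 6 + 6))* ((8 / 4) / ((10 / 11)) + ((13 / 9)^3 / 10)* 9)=413816 / 3645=113.53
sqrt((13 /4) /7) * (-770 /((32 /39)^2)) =-83655 * sqrt(91) /1024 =-779.31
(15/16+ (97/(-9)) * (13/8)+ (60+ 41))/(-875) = -12157/126000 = -0.10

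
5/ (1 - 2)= -5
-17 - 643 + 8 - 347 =-999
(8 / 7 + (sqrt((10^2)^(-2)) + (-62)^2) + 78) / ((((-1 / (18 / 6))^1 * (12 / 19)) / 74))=-1930583521 / 1400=-1378988.23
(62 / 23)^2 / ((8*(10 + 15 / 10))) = 961 / 12167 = 0.08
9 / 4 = 2.25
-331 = -331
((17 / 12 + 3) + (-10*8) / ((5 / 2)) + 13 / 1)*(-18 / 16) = 16.41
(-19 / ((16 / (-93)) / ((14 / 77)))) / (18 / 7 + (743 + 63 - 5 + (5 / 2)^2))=12369 / 498850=0.02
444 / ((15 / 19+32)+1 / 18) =151848 / 11233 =13.52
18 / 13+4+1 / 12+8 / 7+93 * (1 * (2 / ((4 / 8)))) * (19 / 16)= 244805 / 546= 448.36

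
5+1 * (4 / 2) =7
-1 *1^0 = -1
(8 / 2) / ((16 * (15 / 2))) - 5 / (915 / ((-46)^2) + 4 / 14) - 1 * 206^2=-13543963123 / 319110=-42442.93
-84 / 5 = -16.80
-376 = -376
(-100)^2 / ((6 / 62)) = 310000 / 3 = 103333.33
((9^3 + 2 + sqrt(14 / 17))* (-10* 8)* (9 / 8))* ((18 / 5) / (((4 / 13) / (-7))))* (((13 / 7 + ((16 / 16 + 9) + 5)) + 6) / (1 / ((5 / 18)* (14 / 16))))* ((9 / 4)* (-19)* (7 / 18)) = -498278041.51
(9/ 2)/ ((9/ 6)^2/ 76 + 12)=456/ 1219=0.37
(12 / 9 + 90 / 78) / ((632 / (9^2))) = 0.32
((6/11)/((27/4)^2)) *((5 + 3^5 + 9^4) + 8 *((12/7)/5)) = 7629152/93555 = 81.55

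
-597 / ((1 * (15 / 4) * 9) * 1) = -796 / 45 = -17.69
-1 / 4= -0.25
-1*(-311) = 311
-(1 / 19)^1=-1 / 19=-0.05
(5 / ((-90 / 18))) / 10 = -1 / 10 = -0.10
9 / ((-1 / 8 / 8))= -576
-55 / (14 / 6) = -23.57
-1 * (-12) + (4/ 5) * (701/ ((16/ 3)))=2343/ 20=117.15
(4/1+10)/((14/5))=5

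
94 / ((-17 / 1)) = -94 / 17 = -5.53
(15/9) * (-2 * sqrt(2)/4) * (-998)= 2495 * sqrt(2)/3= 1176.15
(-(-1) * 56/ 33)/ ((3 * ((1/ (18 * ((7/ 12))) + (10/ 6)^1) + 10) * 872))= 49/ 888459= 0.00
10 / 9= 1.11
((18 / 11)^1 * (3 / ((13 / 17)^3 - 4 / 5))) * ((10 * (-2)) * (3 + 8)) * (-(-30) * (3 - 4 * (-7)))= 304606000 / 107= 2846785.05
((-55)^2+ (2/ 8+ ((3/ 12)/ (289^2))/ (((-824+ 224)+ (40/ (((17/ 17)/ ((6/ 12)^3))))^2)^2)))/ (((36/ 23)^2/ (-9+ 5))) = -55693099115521/ 11275335000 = -4939.37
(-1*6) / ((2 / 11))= -33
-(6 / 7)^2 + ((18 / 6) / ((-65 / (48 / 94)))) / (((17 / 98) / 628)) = -218996892 / 2544815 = -86.06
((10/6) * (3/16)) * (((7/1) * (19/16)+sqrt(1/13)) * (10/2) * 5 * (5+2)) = 875 * sqrt(13)/208+116375/256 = 469.76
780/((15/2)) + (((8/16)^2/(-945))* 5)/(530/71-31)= 131380775/1263276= 104.00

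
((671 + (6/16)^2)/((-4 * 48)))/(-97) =42953/1191936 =0.04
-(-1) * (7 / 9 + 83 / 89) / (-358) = -685 / 143379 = -0.00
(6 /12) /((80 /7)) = 7 /160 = 0.04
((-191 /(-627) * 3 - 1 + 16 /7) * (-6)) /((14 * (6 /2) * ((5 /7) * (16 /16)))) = -3218 /7315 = -0.44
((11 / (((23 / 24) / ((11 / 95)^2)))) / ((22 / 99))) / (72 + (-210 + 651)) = 5324 / 3943925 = 0.00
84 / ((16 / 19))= 99.75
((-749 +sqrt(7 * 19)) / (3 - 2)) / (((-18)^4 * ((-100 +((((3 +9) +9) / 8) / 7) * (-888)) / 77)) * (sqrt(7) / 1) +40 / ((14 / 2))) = -1531252107 * sqrt(19) / 903928107427628 - 4235 * sqrt(133) / 1807856214855256 +3172015 / 1807856214855256 +163843975449 * sqrt(7) / 903928107427628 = 0.00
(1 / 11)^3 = 1 / 1331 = 0.00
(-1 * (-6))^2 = 36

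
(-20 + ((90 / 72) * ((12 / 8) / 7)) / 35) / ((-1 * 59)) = 7837 / 23128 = 0.34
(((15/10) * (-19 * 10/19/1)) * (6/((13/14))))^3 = -2000376000/2197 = -910503.41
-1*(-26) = 26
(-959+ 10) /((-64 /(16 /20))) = 11.86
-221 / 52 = -17 / 4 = -4.25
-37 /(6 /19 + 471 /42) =-9842 /3067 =-3.21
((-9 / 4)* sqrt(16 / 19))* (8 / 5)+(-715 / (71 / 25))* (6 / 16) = -53625 / 568 - 72* sqrt(19) / 95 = -97.71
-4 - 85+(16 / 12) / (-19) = -5077 / 57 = -89.07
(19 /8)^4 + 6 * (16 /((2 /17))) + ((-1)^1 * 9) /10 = 17344853 /20480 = 846.92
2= 2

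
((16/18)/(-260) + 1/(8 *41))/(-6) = 71/1151280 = 0.00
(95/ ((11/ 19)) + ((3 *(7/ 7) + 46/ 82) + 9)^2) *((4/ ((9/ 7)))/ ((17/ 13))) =2166411520/ 2829123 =765.75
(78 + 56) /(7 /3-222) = -0.61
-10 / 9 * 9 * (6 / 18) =-10 / 3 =-3.33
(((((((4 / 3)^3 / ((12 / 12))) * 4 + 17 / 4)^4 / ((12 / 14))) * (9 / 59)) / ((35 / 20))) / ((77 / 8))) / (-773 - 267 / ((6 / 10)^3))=-4836872105521 / 25870241140128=-0.19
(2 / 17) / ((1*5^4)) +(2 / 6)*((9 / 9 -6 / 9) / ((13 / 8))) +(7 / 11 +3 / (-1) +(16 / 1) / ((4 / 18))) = 953171324 / 13674375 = 69.70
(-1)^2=1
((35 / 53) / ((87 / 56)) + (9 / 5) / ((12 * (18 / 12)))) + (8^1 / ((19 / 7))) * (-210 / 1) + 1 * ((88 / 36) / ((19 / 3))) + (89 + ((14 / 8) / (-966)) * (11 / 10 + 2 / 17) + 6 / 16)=-62989330213 / 119148240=-528.66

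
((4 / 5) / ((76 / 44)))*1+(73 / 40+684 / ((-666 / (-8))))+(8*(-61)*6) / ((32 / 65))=-166948317 / 28120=-5937.00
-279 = -279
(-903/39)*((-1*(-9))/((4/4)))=-2709/13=-208.38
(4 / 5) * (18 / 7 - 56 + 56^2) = 86312 / 35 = 2466.06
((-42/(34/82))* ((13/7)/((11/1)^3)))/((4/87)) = -139113/45254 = -3.07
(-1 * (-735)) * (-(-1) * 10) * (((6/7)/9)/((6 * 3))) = 350/9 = 38.89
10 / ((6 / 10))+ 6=68 / 3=22.67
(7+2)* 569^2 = 2913849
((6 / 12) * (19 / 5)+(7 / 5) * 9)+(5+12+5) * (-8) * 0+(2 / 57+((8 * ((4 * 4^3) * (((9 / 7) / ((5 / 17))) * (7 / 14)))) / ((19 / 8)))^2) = 9425746950931 / 2653350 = 3552394.88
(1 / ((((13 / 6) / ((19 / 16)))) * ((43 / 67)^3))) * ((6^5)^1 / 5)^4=12128456867715.31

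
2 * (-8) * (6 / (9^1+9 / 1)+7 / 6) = -24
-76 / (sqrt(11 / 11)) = -76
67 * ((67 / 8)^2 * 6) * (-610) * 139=-38252542155 / 16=-2390783884.69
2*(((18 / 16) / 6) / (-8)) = -3 / 64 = -0.05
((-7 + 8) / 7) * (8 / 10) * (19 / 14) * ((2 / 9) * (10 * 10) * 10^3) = 1520000 / 441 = 3446.71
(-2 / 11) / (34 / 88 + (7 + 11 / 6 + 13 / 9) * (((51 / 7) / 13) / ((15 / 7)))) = -936 / 15827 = -0.06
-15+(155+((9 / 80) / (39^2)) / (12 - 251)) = 452379199 / 3231280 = 140.00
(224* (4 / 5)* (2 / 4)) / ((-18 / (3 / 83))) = -224 / 1245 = -0.18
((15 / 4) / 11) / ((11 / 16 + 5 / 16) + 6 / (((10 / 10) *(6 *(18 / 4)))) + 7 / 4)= 135 / 1177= 0.11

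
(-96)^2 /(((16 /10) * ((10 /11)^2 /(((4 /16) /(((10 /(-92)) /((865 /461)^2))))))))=-11994106608 /212521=-56437.28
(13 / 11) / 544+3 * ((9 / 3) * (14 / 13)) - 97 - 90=-177.31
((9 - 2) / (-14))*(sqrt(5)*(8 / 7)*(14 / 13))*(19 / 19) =-8*sqrt(5) / 13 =-1.38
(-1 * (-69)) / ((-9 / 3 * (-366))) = 23 / 366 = 0.06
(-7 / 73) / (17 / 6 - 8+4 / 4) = 42 / 1825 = 0.02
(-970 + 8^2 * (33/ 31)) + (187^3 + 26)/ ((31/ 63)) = 13288499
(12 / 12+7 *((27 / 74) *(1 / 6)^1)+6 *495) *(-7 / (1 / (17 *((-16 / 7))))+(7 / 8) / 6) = 5744728573 / 7104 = 808661.12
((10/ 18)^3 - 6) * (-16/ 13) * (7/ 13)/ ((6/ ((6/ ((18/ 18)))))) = 475888/ 123201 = 3.86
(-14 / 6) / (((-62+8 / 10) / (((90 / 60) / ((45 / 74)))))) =259 / 2754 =0.09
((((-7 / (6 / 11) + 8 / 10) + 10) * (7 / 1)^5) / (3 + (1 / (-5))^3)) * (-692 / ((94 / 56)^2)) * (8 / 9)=27810717692800 / 11153241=2493509.98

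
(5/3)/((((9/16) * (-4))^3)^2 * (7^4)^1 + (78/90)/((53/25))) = 1085440/202882650959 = 0.00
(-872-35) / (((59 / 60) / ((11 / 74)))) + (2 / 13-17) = -4369107 / 28379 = -153.96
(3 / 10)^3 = 27 / 1000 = 0.03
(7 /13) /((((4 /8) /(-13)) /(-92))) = 1288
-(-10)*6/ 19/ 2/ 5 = 6/ 19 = 0.32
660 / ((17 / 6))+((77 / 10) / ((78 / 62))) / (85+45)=200812579 / 861900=232.99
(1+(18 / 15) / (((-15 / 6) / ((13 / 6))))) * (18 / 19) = -18 / 475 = -0.04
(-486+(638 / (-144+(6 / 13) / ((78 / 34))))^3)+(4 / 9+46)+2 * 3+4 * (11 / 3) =-506.23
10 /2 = 5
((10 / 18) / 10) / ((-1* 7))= -1 / 126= -0.01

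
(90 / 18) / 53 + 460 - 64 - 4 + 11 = 21364 / 53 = 403.09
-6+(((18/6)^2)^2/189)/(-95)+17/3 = -674/1995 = -0.34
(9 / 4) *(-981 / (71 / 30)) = -132435 / 142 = -932.64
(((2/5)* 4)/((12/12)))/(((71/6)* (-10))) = -0.01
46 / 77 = 0.60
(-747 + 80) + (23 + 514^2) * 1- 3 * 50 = 263402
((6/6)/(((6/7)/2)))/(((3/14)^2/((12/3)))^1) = 5488/27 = 203.26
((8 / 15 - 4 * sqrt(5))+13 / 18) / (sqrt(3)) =sqrt(3) * (113 - 360 * sqrt(5)) / 270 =-4.44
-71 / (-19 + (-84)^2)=-71 / 7037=-0.01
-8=-8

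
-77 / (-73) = 77 / 73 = 1.05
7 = 7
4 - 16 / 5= 4 / 5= 0.80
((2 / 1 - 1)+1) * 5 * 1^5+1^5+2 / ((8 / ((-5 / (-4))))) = 181 / 16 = 11.31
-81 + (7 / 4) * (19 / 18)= -79.15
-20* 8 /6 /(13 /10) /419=-800 /16341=-0.05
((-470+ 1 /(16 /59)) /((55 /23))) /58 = -171603 /51040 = -3.36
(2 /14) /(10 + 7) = 1 /119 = 0.01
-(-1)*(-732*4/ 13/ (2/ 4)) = -5856/ 13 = -450.46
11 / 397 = 0.03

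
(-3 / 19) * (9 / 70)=-27 / 1330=-0.02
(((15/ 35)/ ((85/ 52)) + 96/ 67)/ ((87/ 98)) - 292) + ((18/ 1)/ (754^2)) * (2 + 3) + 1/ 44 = -10330672588351/ 35614684820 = -290.07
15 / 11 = 1.36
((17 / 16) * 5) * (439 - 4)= 36975 / 16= 2310.94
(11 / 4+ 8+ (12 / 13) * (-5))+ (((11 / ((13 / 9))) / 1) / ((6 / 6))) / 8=737 / 104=7.09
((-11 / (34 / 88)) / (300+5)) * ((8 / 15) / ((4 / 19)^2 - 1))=1397792 / 26832375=0.05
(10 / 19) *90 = 900 / 19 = 47.37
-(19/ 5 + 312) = -1579/ 5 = -315.80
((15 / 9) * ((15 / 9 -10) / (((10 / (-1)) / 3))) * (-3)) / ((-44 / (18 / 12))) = 75 / 176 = 0.43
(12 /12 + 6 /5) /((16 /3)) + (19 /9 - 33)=-21943 /720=-30.48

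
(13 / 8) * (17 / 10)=221 / 80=2.76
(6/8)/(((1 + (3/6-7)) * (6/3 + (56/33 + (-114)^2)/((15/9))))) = -15/858068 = -0.00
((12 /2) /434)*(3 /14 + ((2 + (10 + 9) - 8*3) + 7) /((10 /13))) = 1137 /15190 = 0.07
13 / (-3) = -13 / 3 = -4.33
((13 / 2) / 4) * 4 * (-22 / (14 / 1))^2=1573 / 98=16.05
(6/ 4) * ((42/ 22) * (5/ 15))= 21/ 22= 0.95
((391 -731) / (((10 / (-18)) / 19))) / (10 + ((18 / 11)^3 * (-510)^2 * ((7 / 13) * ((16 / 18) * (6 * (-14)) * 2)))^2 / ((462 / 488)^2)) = 210621748268646 / 169721320128577591304134445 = 0.00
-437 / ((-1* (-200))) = -437 / 200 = -2.18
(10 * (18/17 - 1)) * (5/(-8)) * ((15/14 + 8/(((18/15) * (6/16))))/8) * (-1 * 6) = 59375/11424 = 5.20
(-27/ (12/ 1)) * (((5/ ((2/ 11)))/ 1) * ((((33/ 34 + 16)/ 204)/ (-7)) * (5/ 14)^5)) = 297515625/ 69633148928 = 0.00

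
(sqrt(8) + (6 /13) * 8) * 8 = 16 * sqrt(2) + 384 /13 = 52.17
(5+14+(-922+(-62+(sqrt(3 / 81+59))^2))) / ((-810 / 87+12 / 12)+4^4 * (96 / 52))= -9221797 / 4726161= -1.95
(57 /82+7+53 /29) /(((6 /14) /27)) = 1426635 /2378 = 599.93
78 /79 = 0.99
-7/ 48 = -0.15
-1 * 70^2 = -4900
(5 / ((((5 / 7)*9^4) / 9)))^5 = 16807 / 205891132094649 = 0.00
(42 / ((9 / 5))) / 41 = 70 / 123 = 0.57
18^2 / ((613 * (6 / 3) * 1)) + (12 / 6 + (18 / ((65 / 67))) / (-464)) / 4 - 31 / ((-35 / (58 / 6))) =7234009469 / 776499360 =9.32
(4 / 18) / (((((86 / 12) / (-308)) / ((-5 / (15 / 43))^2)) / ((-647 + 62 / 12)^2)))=-196411182044 / 243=-808276469.32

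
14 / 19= 0.74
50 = 50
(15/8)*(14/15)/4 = 7/16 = 0.44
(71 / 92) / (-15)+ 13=17869 / 1380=12.95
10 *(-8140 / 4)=-20350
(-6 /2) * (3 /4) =-9 /4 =-2.25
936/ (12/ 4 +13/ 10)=9360/ 43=217.67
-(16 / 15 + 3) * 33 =-671 / 5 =-134.20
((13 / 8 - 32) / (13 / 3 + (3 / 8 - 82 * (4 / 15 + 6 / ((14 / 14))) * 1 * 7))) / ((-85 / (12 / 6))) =-1458 / 7328411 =-0.00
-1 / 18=-0.06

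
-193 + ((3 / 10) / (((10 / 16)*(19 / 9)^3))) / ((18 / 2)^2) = -33094567 / 171475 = -193.00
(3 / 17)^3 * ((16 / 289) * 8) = 3456 / 1419857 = 0.00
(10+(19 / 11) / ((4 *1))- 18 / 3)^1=195 / 44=4.43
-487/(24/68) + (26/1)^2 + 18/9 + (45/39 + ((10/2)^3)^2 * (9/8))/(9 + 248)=-50791069/80184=-633.43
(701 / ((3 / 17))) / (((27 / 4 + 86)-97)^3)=-44864 / 867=-51.75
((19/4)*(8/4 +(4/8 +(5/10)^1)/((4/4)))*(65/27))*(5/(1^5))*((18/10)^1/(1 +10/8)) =1235/9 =137.22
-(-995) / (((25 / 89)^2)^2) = 12485705959 / 78125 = 159817.04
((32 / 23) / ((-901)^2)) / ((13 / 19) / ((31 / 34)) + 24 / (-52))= 0.00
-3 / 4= -0.75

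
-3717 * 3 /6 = -3717 /2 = -1858.50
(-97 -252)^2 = 121801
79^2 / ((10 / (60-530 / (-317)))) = 12201155 / 317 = 38489.45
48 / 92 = 12 / 23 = 0.52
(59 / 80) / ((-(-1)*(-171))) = -59 / 13680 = -0.00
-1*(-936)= 936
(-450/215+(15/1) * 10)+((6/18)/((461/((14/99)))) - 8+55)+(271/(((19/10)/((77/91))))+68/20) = 2319407857384/7270977285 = 319.00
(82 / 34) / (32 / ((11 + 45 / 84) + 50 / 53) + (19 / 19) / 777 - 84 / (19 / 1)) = -1245470653 / 958197231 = -1.30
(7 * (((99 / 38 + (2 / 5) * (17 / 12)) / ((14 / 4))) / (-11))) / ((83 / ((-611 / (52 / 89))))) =1890716 / 260205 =7.27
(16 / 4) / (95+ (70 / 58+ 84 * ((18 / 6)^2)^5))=58 / 71923077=0.00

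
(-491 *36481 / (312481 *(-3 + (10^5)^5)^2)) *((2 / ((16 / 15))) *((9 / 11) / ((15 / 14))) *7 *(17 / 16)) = -2740562163 / 448952293877551020408162995934746122448979591836775099584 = -0.00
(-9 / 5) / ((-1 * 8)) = 9 / 40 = 0.22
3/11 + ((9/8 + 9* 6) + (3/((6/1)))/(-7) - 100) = -44.67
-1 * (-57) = 57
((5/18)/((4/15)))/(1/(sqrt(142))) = 25 * sqrt(142)/24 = 12.41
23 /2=11.50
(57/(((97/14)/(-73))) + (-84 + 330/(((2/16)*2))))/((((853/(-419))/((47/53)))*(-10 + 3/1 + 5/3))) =1820755701/35082184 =51.90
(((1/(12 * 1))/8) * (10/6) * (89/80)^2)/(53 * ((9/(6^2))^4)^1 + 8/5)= 7921/666144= 0.01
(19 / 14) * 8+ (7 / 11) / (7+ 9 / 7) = 48831 / 4466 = 10.93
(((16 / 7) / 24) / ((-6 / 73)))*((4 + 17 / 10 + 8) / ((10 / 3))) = -4.76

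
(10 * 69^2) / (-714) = -66.68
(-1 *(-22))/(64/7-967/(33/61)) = -5082/410797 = -0.01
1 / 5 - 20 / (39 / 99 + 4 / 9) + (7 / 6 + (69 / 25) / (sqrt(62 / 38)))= -55997 / 2490 + 69*sqrt(589) / 775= -20.33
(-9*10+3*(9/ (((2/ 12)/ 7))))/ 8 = 261/ 2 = 130.50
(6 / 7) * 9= 54 / 7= 7.71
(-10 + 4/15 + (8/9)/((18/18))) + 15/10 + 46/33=-5891/990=-5.95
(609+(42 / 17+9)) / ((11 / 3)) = 31644 / 187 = 169.22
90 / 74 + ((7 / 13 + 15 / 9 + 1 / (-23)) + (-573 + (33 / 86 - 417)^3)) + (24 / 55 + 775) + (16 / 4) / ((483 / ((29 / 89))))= -52305544592668921375177 / 723336294440760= -72311516.78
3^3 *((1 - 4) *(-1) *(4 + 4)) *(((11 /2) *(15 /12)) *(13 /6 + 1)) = 28215 /2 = 14107.50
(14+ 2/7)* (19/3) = 1900/21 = 90.48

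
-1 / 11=-0.09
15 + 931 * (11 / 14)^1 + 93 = 1679 / 2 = 839.50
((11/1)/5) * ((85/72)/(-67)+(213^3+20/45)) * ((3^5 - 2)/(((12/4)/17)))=2100897081412129/72360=29033956348.98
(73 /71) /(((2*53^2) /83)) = 6059 /398878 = 0.02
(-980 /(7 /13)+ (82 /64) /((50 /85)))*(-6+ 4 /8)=9998.02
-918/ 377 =-2.44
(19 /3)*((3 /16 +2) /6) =665 /288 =2.31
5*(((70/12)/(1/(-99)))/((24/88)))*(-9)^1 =190575/2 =95287.50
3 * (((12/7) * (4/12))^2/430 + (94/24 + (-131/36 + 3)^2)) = 59059043/4551120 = 12.98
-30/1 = -30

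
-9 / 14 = -0.64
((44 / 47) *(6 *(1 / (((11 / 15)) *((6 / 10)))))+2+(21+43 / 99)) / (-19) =-168440 / 88407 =-1.91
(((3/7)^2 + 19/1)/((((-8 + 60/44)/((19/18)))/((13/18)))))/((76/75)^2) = -21003125/9786672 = -2.15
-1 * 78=-78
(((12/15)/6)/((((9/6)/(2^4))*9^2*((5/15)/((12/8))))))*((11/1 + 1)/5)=0.19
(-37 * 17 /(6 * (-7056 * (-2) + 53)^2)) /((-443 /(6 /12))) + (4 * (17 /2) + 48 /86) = 1585028003103647 /45865547868300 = 34.56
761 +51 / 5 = 3856 / 5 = 771.20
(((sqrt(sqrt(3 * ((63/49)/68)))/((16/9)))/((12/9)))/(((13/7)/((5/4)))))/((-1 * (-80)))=27 * sqrt(2) * 357^(3/4)/1810432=0.00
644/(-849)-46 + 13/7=-266849/5943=-44.90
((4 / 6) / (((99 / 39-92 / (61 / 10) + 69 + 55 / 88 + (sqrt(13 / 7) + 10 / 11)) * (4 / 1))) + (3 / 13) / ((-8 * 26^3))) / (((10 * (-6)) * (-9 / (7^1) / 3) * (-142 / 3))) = -12639815626303026119 / 5353022545178789861153280 + 2130540412 * sqrt(91) / 366062888503635165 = -0.00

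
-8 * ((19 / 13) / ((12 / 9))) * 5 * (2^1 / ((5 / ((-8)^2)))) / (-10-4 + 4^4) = -7296 / 1573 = -4.64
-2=-2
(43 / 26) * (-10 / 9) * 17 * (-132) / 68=2365 / 39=60.64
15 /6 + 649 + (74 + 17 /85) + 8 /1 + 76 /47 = 735.32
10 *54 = 540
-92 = -92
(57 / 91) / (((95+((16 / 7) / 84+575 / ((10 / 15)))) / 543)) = 1299942 / 3659669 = 0.36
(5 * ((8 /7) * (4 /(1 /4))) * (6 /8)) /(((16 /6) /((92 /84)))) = 1380 /49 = 28.16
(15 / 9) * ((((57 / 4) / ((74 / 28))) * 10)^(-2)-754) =-3000937481 / 2388015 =-1256.67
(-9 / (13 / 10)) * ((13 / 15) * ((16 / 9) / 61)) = -32 / 183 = -0.17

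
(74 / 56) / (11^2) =37 / 3388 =0.01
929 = 929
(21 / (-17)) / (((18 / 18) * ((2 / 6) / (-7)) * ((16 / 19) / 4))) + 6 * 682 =4215.22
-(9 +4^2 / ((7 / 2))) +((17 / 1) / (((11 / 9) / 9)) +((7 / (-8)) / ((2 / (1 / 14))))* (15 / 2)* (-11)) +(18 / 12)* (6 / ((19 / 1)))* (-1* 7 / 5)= 53148031 / 468160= 113.53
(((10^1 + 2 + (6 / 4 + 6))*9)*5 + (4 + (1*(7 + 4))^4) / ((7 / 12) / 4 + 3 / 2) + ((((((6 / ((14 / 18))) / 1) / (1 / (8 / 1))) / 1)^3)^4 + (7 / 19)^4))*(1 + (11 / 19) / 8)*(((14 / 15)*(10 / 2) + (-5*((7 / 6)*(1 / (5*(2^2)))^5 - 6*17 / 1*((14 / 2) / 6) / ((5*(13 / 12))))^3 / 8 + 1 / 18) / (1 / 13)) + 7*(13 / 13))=282034895817796640406980000.00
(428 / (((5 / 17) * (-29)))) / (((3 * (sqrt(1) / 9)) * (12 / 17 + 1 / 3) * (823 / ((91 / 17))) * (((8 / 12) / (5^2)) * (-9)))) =4965870 / 1264951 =3.93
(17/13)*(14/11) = 238/143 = 1.66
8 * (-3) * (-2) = 48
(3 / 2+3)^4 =6561 / 16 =410.06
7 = 7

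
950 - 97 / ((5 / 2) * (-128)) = 304097 / 320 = 950.30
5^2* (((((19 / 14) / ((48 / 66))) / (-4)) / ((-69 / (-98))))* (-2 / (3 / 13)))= 475475 / 3312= 143.56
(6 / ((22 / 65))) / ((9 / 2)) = 130 / 33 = 3.94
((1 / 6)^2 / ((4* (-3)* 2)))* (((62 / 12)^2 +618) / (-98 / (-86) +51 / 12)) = -997987 / 7208352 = -0.14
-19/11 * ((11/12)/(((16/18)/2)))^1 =-57/16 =-3.56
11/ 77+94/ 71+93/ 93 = 1226/ 497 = 2.47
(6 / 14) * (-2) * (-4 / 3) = 8 / 7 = 1.14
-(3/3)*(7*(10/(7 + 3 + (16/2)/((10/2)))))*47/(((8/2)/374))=-1538075/58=-26518.53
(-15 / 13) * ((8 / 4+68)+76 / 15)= -1126 / 13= -86.62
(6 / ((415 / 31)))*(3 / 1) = 558 / 415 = 1.34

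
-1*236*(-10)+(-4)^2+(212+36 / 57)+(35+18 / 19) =49867 / 19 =2624.58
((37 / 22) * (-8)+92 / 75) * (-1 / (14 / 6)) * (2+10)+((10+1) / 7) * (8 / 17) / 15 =6178696 / 98175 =62.94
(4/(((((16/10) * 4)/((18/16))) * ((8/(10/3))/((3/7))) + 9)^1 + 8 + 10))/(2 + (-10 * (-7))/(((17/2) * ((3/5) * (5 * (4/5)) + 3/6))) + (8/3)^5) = 3171150/6518057369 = 0.00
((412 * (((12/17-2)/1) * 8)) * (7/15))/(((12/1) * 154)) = -824/765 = -1.08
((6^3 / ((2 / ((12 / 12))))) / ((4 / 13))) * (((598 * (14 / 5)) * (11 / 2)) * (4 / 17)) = 64648584 / 85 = 760571.58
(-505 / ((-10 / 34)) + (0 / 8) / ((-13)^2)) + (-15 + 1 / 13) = 22127 / 13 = 1702.08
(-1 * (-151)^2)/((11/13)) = -296413/11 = -26946.64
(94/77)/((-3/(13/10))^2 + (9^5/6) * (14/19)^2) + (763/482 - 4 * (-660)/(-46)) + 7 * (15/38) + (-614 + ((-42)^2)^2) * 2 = 8232536410805611664842/1323109869022557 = 6222110.96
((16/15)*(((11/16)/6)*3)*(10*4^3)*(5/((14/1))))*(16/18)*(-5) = -70400/189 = -372.49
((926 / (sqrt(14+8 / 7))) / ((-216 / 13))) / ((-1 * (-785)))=-6019 * sqrt(742) / 8986680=-0.02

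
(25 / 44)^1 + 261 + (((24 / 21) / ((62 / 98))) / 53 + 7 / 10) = 94811777 / 361460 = 262.30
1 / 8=0.12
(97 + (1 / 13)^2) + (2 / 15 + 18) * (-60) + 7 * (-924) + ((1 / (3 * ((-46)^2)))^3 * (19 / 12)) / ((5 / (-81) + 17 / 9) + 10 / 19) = -173030393180507090351 / 23197550669542912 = -7458.99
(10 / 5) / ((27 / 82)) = 164 / 27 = 6.07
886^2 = 784996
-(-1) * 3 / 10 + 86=863 / 10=86.30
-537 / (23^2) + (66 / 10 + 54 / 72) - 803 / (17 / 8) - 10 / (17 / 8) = -67672929 / 179860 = -376.25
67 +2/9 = 605/9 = 67.22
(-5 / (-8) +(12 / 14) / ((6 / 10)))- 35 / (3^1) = -1615 / 168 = -9.61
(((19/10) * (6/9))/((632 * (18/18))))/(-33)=-19/312840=-0.00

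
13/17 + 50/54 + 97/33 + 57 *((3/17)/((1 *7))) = 214426/35343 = 6.07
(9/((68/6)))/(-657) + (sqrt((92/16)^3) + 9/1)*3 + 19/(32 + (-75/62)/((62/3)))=8409086965/304747406 + 69*sqrt(23)/8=68.96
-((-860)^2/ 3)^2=-547008160000/ 9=-60778684444.44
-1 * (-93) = 93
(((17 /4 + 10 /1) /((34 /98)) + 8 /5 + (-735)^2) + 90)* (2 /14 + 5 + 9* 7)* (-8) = -175270414986 /595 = -294572126.03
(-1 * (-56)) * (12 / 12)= 56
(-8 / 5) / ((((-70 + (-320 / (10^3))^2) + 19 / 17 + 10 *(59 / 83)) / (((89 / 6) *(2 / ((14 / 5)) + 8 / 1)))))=3830159500 / 1142117991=3.35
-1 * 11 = -11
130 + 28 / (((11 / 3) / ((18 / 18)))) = 1514 / 11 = 137.64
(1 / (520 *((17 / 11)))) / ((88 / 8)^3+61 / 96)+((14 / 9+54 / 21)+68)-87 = -132360503929 / 8899372755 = -14.87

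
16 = 16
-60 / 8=-15 / 2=-7.50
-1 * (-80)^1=80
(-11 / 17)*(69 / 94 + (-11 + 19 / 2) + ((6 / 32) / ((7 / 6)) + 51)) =-1459029 / 44744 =-32.61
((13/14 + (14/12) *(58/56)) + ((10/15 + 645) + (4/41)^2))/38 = 3209607/188272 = 17.05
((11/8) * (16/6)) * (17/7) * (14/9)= 374/27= 13.85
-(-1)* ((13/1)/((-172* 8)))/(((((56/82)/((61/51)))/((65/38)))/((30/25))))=-422669/12444544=-0.03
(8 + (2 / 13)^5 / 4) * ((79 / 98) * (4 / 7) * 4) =268180352 / 18193357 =14.74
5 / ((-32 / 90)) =-225 / 16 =-14.06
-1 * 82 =-82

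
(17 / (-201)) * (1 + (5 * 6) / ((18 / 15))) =-442 / 201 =-2.20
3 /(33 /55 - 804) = -5 /1339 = -0.00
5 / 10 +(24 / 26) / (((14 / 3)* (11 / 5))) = 1181 / 2002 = 0.59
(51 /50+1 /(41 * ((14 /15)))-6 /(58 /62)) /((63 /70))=-744584 /124845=-5.96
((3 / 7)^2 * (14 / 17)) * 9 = 162 / 119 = 1.36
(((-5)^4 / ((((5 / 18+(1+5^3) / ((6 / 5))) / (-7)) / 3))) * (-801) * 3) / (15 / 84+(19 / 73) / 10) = 1464243.27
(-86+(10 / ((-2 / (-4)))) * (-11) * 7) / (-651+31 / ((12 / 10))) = 9756 / 3751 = 2.60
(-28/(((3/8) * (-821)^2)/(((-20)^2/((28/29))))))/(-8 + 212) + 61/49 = 1.24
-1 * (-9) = 9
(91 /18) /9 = 91 /162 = 0.56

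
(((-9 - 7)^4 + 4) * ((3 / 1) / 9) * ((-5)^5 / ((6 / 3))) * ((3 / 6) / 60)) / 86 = -10240625 / 3096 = -3307.70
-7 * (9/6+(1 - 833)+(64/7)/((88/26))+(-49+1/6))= 202502/33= 6136.42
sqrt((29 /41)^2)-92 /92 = -12 /41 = -0.29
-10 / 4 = -5 / 2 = -2.50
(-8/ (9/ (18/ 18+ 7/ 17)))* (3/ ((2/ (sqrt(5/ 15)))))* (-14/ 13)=448* sqrt(3)/ 663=1.17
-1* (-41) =41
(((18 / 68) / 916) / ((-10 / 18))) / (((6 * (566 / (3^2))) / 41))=-0.00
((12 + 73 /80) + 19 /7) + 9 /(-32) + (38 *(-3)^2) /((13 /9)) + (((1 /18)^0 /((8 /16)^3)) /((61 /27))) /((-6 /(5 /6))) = 223481451 /888160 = 251.62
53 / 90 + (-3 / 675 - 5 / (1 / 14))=-31237 / 450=-69.42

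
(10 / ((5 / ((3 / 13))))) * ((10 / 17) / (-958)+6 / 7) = 292938 / 741013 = 0.40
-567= -567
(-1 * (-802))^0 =1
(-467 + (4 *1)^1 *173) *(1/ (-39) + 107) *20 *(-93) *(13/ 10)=-58199400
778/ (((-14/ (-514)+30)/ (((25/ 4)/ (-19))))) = -2499325/ 293246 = -8.52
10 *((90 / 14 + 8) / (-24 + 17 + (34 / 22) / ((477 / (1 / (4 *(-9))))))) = -190780920 / 9255827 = -20.61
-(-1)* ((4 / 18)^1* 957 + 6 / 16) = 5113 / 24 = 213.04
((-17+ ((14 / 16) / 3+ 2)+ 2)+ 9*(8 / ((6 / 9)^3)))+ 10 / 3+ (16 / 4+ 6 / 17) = 32365 / 136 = 237.98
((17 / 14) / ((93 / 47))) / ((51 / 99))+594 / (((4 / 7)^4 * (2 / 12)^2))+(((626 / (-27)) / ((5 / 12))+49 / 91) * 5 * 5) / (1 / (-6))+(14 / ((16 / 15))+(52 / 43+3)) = 2431994580217 / 11645088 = 208842.95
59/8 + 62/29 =2207/232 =9.51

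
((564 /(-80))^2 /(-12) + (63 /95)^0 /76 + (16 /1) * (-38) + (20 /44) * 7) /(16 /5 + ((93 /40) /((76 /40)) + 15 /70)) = -1425422901 /10856560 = -131.30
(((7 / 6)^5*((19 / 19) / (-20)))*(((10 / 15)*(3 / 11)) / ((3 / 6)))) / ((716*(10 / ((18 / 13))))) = -16807 / 2211580800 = -0.00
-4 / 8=-1 / 2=-0.50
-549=-549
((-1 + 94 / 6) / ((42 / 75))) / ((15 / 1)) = 110 / 63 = 1.75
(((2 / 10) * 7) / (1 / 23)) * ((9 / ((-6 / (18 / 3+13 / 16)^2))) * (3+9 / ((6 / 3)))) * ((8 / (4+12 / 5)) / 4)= -86077845 / 16384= -5253.77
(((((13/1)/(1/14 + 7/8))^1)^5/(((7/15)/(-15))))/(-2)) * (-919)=-7221834678.51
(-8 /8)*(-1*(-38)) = -38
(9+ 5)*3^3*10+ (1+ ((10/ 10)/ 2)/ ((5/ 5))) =7563/ 2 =3781.50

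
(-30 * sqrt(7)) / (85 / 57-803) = 855 * sqrt(7) / 22843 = 0.10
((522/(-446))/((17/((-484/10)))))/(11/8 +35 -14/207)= 104596272/1139669375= 0.09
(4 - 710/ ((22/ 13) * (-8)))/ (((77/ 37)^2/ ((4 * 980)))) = 67998230/ 1331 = 51088.08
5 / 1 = 5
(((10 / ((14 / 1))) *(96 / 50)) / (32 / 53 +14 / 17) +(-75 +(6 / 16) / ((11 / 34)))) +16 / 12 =-212540987 / 2970660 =-71.55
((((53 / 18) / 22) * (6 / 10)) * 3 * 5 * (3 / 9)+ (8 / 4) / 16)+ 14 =3835 / 264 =14.53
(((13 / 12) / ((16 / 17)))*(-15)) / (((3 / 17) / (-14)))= 131495 / 96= 1369.74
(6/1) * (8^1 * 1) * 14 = 672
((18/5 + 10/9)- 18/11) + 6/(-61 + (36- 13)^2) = 39737/12870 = 3.09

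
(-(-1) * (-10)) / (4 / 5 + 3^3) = -50 / 139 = -0.36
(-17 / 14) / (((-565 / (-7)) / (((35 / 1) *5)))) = -595 / 226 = -2.63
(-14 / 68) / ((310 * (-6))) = 7 / 63240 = 0.00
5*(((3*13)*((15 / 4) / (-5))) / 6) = -195 / 8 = -24.38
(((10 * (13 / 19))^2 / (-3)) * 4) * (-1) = 62.42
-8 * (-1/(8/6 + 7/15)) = 40/9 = 4.44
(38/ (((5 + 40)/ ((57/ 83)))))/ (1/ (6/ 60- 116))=-418399/ 6225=-67.21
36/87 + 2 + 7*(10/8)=1295/116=11.16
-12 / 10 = -6 / 5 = -1.20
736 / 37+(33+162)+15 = 8506 / 37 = 229.89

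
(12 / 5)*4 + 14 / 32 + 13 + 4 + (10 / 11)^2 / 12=787169 / 29040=27.11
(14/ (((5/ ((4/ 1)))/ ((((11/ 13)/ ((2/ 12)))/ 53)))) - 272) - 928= -4130304/ 3445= -1198.93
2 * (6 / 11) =1.09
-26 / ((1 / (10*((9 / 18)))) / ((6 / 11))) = -780 / 11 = -70.91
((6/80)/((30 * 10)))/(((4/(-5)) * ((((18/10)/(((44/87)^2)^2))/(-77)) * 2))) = 1127357/2578039245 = 0.00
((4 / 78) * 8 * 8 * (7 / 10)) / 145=448 / 28275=0.02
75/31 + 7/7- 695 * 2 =-42984/31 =-1386.58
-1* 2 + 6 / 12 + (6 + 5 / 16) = 77 / 16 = 4.81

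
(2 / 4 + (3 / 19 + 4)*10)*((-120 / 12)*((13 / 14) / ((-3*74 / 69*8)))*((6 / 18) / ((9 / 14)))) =796835 / 101232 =7.87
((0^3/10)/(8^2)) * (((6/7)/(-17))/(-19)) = 0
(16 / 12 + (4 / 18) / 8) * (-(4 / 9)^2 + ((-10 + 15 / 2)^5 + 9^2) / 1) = -2140565 / 93312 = -22.94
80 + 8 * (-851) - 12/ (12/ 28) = -6756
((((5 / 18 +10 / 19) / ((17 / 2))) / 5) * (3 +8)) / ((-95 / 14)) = -1694 / 55233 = -0.03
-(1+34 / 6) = -20 / 3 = -6.67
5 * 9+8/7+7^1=372/7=53.14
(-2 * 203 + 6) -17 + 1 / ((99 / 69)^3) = -14973562 / 35937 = -416.66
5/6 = 0.83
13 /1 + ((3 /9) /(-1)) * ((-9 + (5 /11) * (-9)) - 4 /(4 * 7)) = 4022 /231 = 17.41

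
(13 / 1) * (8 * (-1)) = -104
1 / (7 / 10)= 10 / 7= 1.43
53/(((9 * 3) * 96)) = 53/2592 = 0.02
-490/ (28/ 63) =-2205/ 2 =-1102.50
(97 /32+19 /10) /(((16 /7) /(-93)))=-513639 /2560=-200.64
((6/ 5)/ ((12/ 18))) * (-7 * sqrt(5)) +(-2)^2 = 4 -63 * sqrt(5)/ 5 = -24.17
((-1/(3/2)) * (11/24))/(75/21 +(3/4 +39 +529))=-77/144225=-0.00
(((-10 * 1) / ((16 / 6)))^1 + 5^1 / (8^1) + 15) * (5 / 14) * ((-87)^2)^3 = 205972445479275 / 112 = 1839039691779.24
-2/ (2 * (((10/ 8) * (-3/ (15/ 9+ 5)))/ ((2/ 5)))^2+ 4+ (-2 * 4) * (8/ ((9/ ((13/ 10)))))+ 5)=-0.54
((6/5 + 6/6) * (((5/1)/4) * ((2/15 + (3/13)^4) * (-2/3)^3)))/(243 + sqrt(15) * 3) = -0.00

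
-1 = -1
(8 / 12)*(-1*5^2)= -50 / 3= -16.67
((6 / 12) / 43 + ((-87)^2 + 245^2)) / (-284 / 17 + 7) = -6588163 / 946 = -6964.23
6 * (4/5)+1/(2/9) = 93/10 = 9.30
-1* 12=-12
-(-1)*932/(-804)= -1.16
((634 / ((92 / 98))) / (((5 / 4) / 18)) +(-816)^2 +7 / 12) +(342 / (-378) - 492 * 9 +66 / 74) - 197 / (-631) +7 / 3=671156.22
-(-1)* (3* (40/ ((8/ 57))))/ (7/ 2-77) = -570/ 49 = -11.63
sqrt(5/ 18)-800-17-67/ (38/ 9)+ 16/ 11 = -347531/ 418+ sqrt(10)/ 6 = -830.89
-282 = -282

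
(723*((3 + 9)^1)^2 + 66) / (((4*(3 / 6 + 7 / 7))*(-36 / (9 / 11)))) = -17363 / 44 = -394.61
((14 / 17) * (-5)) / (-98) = 5 / 119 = 0.04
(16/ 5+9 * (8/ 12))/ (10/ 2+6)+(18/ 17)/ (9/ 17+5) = 2657/ 2585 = 1.03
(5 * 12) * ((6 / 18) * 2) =40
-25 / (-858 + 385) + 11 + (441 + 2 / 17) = 3635903 / 8041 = 452.17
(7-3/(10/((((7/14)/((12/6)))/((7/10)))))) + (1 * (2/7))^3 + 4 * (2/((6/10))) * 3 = 64369/1372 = 46.92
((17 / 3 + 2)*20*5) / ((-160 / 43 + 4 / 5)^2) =26579375 / 295788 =89.86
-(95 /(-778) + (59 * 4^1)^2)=-43331393 /778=-55695.88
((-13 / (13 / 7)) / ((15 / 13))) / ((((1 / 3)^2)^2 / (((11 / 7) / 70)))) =-3861 / 350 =-11.03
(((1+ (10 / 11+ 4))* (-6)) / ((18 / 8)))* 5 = -2600 / 33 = -78.79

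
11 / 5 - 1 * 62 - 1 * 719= -3894 / 5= -778.80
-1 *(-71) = 71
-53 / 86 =-0.62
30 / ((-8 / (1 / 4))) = -15 / 16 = -0.94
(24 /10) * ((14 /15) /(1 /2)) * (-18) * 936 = -1886976 /25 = -75479.04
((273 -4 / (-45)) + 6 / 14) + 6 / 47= 4051316 / 14805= 273.65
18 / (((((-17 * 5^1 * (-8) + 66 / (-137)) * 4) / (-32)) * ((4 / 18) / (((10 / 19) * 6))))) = -2663280 / 884393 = -3.01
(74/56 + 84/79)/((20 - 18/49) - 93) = -7385/227204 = -0.03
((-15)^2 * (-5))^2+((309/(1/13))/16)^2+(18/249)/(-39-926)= 27243216065919/20504320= 1328657.38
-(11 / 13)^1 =-11 / 13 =-0.85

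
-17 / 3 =-5.67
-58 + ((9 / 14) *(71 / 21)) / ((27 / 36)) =-2700 / 49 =-55.10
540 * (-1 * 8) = -4320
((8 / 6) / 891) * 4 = 16 / 2673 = 0.01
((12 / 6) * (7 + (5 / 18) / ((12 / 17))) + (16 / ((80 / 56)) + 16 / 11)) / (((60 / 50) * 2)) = 163003 / 14256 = 11.43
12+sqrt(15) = 15.87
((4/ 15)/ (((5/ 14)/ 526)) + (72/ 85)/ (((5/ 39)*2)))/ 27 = 14.67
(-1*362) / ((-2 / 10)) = 1810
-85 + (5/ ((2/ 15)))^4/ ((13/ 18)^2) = 2562833165/ 676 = 3791173.32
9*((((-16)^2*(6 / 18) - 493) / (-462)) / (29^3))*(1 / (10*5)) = 1223 / 187795300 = 0.00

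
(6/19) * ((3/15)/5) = 0.01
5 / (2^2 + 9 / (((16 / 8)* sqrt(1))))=10 / 17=0.59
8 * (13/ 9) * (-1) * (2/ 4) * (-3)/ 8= 13/ 6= 2.17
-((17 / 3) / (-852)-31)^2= -6281038009 / 6533136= -961.41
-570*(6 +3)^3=-415530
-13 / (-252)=13 / 252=0.05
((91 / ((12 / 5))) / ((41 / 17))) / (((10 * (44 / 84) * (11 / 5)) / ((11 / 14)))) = 7735 / 7216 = 1.07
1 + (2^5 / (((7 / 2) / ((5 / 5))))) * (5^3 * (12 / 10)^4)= 82979 / 35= 2370.83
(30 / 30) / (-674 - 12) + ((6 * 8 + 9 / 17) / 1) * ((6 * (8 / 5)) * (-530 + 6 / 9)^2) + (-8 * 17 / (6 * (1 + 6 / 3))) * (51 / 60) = 68504685435317 / 524790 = 130537330.05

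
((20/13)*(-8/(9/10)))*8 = -12800/117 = -109.40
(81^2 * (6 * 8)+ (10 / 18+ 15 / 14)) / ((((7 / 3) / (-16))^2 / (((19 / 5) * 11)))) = 1061549670016 / 1715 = 618979399.43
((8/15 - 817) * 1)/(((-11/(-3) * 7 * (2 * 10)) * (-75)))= 12247/577500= 0.02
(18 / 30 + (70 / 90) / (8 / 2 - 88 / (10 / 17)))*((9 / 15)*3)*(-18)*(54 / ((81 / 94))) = -392403 / 325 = -1207.39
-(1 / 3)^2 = -1 / 9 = -0.11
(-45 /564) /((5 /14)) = -21 /94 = -0.22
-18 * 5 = -90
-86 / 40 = -43 / 20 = -2.15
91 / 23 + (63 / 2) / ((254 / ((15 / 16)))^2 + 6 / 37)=3.96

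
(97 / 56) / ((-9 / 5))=-485 / 504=-0.96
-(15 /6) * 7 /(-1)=35 /2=17.50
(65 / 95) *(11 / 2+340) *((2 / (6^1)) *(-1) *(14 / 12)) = -62881 / 684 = -91.93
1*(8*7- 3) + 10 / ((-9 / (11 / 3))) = 1321 / 27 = 48.93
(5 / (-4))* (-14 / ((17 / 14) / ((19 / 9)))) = 4655 / 153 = 30.42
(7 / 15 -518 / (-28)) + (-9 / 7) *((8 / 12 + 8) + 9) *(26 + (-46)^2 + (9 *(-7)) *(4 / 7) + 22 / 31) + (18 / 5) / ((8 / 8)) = -311372251 / 6510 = -47829.84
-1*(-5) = 5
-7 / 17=-0.41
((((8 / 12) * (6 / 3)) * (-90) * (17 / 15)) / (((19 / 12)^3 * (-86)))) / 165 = 39168 / 16221535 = 0.00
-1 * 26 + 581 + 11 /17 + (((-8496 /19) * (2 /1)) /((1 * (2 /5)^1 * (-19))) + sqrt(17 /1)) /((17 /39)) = 39 * sqrt(17) /17 + 5066726 /6137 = 835.06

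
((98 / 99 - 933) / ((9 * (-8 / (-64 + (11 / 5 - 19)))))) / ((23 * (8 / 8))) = -9319169 / 204930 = -45.47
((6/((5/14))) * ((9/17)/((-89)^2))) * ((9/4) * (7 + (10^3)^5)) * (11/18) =1543922707323.06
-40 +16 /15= -584 /15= -38.93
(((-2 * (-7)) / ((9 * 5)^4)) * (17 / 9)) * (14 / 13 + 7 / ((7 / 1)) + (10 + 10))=68306 / 479773125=0.00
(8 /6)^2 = 16 /9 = 1.78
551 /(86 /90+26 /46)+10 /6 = 1718725 /4722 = 363.98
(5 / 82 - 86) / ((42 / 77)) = -25839 / 164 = -157.55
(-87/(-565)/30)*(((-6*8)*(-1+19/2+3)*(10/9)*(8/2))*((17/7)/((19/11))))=-17.71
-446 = -446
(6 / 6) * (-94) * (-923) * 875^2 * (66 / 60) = 73069871875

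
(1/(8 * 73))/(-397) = -1/231848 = -0.00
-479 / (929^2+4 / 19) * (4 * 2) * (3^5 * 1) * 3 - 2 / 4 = -122551847 / 32795566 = -3.74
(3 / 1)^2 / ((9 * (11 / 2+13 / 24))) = 24 / 145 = 0.17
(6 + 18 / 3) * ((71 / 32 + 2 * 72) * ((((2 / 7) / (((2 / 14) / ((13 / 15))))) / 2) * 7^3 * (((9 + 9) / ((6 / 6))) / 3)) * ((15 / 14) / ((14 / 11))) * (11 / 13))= 35668017 / 16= 2229251.06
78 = 78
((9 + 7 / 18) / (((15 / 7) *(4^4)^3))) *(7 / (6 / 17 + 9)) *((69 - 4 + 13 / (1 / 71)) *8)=34771919 / 22507683840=0.00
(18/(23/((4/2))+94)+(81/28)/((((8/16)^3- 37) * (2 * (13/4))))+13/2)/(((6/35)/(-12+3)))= -226295841/647348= -349.57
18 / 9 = 2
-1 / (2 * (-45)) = 1 / 90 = 0.01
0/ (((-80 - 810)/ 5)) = 0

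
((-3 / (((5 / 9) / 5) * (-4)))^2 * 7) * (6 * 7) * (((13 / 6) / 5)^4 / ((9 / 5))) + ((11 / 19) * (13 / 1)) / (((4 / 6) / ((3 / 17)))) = 1366400841 / 5168000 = 264.40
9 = 9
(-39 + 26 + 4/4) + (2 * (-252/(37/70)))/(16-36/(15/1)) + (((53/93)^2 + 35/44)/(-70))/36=-49530757995379/603211704480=-82.11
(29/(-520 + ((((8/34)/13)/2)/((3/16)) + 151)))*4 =-2652/8435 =-0.31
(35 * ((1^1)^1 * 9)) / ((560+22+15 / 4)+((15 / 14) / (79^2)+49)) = 55045620 / 110921323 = 0.50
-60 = -60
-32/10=-16/5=-3.20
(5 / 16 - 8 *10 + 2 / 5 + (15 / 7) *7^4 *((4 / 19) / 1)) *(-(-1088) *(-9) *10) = -1867680792 / 19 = -98298989.05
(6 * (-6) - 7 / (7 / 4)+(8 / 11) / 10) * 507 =-1113372 / 55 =-20243.13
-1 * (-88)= 88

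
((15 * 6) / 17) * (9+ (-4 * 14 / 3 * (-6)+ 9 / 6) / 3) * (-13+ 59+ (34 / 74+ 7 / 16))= 117021045 / 10064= 11627.69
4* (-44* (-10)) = 1760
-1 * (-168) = 168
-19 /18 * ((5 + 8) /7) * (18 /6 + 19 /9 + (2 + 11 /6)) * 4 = -5681 /81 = -70.14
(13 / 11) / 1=13 / 11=1.18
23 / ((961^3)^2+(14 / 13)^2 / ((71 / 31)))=275977 / 9451165742678808588315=0.00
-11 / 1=-11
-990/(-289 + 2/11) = 1210/353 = 3.43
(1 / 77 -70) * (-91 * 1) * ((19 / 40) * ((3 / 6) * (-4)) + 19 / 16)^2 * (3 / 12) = 89.81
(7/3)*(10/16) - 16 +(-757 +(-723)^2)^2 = 6538914450467/24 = 272454768769.46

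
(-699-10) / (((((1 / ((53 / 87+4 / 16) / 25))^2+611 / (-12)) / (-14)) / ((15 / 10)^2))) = 23959646802 / 853655989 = 28.07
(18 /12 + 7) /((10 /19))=323 /20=16.15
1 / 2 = 0.50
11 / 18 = 0.61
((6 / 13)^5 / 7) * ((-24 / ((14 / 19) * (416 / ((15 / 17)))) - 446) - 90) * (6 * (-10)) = 386917683120 / 4020731897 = 96.23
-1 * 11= -11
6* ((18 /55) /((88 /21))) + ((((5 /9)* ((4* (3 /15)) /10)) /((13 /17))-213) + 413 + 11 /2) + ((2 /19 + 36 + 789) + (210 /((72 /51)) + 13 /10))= 6354357439 /5379660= 1181.18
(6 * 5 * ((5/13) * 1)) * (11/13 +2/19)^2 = 8283750/793117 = 10.44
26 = 26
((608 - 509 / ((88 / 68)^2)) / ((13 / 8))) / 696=0.27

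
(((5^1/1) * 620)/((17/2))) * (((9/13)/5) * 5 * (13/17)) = 55800/289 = 193.08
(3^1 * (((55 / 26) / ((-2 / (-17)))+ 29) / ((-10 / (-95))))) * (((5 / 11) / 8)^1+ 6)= 8109.79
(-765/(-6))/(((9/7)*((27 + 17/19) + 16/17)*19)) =10115/55884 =0.18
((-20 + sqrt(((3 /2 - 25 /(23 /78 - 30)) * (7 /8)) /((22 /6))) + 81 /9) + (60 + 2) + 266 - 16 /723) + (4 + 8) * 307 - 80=3 * sqrt(13169497) /14564 + 2834867 /723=3921.73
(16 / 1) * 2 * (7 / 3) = 224 / 3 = 74.67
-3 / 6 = -1 / 2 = -0.50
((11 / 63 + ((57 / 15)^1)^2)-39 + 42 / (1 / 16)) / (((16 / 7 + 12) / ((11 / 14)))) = 35.62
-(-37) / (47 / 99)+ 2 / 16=78.06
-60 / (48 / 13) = -65 / 4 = -16.25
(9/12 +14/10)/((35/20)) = 43/35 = 1.23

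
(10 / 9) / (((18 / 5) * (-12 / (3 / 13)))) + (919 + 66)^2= 4086587675 / 4212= 970224.99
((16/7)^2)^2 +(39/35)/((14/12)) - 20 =99046/12005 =8.25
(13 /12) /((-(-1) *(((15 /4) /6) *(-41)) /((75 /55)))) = -26 /451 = -0.06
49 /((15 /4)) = 196 /15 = 13.07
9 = 9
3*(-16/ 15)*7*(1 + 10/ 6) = -896/ 15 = -59.73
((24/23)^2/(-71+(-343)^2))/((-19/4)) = -1152/590888239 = -0.00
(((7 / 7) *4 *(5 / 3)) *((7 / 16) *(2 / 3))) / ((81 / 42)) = 245 / 243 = 1.01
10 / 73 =0.14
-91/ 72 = -1.26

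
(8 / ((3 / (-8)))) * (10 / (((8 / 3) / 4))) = -320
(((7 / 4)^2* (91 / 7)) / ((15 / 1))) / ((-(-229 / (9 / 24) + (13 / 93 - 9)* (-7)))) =19747 / 4081920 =0.00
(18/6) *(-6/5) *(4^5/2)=-9216/5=-1843.20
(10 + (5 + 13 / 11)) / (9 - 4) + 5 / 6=1343 / 330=4.07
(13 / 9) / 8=0.18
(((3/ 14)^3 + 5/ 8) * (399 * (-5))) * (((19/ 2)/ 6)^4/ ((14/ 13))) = -140184344885/ 18966528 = -7391.14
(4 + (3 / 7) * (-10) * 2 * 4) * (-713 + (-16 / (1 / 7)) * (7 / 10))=838884 / 35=23968.11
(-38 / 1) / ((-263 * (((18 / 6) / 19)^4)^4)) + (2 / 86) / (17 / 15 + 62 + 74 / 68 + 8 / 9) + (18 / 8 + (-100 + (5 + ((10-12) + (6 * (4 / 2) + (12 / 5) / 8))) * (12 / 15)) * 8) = 4695175658722814153580135352247 / 4849606012377239100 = 968156103143.17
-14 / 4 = -7 / 2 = -3.50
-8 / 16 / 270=-1 / 540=-0.00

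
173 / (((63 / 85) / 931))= 1955765 / 9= 217307.22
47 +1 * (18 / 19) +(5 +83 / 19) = 1089 / 19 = 57.32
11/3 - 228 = -673/3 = -224.33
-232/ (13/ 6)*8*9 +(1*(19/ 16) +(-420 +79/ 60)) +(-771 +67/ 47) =-1304598709/ 146640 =-8896.61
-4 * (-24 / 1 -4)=112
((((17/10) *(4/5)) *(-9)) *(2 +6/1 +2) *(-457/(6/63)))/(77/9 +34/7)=185010966/4225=43789.58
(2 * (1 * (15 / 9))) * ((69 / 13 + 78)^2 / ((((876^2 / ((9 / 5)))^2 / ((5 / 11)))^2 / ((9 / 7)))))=3518667 / 18913544918465648489758720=0.00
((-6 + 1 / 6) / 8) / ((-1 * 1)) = 35 / 48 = 0.73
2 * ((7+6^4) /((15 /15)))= 2606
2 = 2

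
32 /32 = 1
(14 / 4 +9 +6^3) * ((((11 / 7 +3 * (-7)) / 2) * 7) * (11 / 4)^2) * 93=-87424557 / 8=-10928069.62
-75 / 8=-9.38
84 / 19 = 4.42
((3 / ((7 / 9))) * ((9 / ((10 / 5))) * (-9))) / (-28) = 5.58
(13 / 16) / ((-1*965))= -13 / 15440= -0.00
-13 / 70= -0.19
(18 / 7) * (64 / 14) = 576 / 49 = 11.76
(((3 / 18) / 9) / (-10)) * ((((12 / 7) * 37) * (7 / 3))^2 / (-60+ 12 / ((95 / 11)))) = 26011 / 37584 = 0.69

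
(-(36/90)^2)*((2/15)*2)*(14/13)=-224/4875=-0.05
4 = 4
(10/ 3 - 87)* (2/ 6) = -27.89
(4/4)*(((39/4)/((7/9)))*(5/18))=3.48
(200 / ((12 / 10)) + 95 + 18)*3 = 839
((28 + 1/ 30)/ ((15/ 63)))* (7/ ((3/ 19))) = 5219.81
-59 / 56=-1.05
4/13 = 0.31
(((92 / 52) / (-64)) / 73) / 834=-23 / 50653824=-0.00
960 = 960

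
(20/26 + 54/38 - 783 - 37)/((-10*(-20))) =-201999/49400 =-4.09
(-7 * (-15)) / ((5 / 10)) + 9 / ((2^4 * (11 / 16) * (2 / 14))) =2373 / 11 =215.73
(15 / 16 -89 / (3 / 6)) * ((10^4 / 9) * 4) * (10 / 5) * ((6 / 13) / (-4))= 7082500 / 39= 181602.56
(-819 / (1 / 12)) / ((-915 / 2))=6552 / 305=21.48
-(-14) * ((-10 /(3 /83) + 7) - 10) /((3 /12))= -46984 /3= -15661.33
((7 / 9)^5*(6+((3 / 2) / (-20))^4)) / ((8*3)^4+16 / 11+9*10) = 0.00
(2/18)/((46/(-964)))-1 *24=-5450/207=-26.33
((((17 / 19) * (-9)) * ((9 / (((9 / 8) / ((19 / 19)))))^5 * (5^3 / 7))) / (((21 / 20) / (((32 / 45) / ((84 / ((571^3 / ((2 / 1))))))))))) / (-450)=4148271496560640 / 527877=7858405455.36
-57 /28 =-2.04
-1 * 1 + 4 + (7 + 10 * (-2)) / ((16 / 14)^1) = -67 / 8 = -8.38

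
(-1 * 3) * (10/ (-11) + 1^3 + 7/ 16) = -279/ 176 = -1.59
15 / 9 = 5 / 3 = 1.67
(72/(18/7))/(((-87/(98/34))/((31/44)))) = -10633/16269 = -0.65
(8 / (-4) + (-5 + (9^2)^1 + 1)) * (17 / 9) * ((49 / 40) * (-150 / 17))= -6125 / 4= -1531.25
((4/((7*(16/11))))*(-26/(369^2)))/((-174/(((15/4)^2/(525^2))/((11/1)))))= 13/6501088641600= 0.00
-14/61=-0.23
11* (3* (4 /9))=14.67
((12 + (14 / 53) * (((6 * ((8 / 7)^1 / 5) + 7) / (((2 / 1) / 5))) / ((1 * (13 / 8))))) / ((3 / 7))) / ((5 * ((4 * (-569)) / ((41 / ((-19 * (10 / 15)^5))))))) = 61674291 / 1191804640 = 0.05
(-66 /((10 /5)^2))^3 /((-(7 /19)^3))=246491883 /2744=89829.40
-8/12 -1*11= -35/3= -11.67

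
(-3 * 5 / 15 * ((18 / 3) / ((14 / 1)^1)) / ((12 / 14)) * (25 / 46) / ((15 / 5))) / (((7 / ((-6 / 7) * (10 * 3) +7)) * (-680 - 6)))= -3275 / 9277464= -0.00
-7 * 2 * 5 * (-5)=350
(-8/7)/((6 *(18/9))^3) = -1/1512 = -0.00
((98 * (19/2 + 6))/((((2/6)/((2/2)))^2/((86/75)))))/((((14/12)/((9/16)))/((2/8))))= 755811/400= 1889.53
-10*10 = -100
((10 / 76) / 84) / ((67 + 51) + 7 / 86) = 43 / 3241476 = 0.00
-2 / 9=-0.22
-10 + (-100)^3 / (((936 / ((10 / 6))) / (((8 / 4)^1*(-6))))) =2498830 / 117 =21357.52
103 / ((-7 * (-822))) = 103 / 5754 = 0.02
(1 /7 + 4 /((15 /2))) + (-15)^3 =-3374.32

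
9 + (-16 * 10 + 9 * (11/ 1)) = -52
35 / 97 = 0.36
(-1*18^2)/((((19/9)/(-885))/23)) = 59355180/19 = 3123956.84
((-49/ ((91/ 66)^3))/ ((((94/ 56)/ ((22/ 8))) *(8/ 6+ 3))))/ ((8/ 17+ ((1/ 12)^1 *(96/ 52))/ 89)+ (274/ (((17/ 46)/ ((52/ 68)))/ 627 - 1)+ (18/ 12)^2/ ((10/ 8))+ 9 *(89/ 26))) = 53779718639900880/ 1834837968041433199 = 0.03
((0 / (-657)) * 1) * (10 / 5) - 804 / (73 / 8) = -6432 / 73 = -88.11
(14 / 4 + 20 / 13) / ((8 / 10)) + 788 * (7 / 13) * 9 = 3825.07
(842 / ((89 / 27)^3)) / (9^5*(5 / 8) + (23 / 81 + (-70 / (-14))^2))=10739359728 / 16870774576901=0.00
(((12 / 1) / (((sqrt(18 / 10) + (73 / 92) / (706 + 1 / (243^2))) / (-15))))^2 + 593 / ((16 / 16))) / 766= 160927431701707498265081004386357099736353 / 6629923166906030368248933520716147777886 -58366265595331429379501301291419520000 * sqrt(5) / 3314961583453015184124466760358073888943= 24.23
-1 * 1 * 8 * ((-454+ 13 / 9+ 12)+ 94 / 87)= 917624 / 261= 3515.80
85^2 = 7225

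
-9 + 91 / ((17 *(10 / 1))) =-1439 / 170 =-8.46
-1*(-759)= 759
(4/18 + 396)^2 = 12716356/81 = 156992.05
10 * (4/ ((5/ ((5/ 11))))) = 3.64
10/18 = 5/9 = 0.56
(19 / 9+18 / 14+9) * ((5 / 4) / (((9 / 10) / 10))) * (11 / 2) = 1073875 / 1134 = 946.98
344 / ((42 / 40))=6880 / 21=327.62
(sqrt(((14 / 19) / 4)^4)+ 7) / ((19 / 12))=30471 / 6859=4.44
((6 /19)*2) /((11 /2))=24 /209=0.11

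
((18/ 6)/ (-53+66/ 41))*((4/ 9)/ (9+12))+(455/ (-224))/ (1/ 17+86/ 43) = -4196071/ 4247712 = -0.99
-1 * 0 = 0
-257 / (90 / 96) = -4112 / 15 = -274.13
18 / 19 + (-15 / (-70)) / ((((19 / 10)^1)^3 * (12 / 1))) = 45611 / 48013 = 0.95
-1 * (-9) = 9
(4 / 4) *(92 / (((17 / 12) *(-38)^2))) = 276 / 6137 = 0.04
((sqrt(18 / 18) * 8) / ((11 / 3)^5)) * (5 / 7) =9720 / 1127357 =0.01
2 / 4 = 1 / 2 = 0.50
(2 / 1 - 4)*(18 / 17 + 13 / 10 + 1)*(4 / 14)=-1142 / 595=-1.92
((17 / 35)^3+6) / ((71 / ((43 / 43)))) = 262163 / 3044125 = 0.09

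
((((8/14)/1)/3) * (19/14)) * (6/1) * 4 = 304/49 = 6.20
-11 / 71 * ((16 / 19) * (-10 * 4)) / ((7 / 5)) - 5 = -12015 / 9443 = -1.27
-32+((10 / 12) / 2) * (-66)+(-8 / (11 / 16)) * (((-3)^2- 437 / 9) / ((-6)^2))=-83245 / 1782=-46.71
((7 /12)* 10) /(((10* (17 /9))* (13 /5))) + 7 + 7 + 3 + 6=20437 /884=23.12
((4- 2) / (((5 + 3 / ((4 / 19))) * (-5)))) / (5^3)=-0.00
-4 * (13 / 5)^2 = -676 / 25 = -27.04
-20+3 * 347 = 1021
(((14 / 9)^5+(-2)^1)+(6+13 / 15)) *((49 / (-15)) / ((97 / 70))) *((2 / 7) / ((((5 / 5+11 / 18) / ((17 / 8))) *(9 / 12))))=-13747762028 / 830524185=-16.55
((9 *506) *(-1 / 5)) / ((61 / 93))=-423522 / 305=-1388.60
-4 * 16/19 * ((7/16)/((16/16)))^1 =-28/19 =-1.47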